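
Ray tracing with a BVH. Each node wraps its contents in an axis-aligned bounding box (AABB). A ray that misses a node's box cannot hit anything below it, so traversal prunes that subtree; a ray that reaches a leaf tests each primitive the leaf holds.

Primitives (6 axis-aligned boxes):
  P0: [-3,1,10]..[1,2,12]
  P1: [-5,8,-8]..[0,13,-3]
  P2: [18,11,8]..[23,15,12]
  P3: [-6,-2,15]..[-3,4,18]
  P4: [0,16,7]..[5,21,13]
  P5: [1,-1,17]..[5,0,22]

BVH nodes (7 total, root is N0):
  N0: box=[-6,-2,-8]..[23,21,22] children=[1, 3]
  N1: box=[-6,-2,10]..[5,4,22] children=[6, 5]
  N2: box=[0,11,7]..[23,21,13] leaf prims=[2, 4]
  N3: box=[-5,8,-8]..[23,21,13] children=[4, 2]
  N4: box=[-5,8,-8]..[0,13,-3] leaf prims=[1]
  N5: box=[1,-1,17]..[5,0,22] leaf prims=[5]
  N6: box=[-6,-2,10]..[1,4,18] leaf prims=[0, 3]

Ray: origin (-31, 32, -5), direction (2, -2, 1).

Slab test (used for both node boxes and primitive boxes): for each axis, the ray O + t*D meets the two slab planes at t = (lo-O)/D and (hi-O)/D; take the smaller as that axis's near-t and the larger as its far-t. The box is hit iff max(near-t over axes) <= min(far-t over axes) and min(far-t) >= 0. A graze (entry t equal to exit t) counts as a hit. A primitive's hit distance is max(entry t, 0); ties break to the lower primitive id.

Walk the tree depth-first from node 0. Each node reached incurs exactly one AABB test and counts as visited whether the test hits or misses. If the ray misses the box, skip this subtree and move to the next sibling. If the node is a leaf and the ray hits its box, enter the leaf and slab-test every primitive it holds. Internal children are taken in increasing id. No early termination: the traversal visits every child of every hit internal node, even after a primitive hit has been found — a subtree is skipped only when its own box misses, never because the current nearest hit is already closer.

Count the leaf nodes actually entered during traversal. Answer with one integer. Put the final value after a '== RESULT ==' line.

Traverse from the root:
N0 x:[25/2,27] y:[11/2,17] z:[-3,27] -> hit [25/2,17], descend [1, 3]
  N1 x:[25/2,18] y:[14,17] z:[15,27] -> hit [15,17], descend [5, 6]
    N5 x:[16,18] y:[16,33/2] z:[22,27] -> miss, prune
    N6 x:[25/2,16] y:[14,17] z:[15,23] -> hit [15,16] leaf, test {P0@t=15, P3(miss)}
  N3 x:[13,27] y:[11/2,12] z:[-3,18] -> miss, prune

Visited [0, 1, 5, 6, 3]. Tests: 5 box, 1 leaf. Nearest: P0.

== RESULT ==
1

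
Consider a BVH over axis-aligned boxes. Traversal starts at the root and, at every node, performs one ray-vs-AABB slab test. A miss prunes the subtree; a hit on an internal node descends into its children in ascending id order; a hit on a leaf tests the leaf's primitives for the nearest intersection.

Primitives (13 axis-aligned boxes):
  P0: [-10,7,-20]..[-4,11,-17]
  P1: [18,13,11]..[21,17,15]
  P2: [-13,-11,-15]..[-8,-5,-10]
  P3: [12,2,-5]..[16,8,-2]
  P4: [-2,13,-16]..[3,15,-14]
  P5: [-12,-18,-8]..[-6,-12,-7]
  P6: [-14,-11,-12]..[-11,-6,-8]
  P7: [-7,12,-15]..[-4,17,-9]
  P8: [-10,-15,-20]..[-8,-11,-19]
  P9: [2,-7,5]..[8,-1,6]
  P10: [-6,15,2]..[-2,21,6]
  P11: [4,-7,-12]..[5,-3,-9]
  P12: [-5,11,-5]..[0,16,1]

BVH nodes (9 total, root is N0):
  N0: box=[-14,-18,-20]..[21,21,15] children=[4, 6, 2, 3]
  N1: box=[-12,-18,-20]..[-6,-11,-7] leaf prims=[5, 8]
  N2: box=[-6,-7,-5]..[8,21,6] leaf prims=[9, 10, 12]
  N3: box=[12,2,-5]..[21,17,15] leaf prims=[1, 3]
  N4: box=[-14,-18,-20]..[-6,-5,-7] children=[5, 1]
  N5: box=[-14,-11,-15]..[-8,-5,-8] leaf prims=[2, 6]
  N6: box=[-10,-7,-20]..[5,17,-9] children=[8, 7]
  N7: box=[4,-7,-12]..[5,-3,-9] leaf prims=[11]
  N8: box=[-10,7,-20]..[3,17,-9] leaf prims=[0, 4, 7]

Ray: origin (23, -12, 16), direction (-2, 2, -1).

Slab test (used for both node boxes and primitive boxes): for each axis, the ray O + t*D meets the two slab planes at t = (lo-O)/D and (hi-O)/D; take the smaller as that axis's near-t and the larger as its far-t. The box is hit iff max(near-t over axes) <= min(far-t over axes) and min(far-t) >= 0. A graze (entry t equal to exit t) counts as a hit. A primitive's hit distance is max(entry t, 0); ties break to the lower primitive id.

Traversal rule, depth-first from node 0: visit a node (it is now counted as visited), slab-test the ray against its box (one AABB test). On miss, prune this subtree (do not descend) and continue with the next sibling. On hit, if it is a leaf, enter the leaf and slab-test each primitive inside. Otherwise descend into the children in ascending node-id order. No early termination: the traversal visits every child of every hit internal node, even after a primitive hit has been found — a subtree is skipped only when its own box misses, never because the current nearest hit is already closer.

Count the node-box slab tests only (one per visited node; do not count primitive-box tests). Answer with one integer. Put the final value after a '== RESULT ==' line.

Traverse from the root:
N0 x:[1,37/2] y:[-3,33/2] z:[1,36] -> hit [1,33/2], descend [2, 3, 4, 6]
  N2 x:[15/2,29/2] y:[5/2,33/2] z:[10,21] -> hit [10,29/2] leaf, test {P9(miss), P10@t=27/2, P12(miss)}
  N3 x:[1,11/2] y:[7,29/2] z:[1,21] -> miss, prune
  N4 x:[29/2,37/2] y:[-3,7/2] z:[23,36] -> miss, prune
  N6 x:[9,33/2] y:[5/2,29/2] z:[25,36] -> miss, prune

5 AABB tests over nodes [0, 2, 3, 4, 6]; 1 leaf entered; closest P10.

== RESULT ==
5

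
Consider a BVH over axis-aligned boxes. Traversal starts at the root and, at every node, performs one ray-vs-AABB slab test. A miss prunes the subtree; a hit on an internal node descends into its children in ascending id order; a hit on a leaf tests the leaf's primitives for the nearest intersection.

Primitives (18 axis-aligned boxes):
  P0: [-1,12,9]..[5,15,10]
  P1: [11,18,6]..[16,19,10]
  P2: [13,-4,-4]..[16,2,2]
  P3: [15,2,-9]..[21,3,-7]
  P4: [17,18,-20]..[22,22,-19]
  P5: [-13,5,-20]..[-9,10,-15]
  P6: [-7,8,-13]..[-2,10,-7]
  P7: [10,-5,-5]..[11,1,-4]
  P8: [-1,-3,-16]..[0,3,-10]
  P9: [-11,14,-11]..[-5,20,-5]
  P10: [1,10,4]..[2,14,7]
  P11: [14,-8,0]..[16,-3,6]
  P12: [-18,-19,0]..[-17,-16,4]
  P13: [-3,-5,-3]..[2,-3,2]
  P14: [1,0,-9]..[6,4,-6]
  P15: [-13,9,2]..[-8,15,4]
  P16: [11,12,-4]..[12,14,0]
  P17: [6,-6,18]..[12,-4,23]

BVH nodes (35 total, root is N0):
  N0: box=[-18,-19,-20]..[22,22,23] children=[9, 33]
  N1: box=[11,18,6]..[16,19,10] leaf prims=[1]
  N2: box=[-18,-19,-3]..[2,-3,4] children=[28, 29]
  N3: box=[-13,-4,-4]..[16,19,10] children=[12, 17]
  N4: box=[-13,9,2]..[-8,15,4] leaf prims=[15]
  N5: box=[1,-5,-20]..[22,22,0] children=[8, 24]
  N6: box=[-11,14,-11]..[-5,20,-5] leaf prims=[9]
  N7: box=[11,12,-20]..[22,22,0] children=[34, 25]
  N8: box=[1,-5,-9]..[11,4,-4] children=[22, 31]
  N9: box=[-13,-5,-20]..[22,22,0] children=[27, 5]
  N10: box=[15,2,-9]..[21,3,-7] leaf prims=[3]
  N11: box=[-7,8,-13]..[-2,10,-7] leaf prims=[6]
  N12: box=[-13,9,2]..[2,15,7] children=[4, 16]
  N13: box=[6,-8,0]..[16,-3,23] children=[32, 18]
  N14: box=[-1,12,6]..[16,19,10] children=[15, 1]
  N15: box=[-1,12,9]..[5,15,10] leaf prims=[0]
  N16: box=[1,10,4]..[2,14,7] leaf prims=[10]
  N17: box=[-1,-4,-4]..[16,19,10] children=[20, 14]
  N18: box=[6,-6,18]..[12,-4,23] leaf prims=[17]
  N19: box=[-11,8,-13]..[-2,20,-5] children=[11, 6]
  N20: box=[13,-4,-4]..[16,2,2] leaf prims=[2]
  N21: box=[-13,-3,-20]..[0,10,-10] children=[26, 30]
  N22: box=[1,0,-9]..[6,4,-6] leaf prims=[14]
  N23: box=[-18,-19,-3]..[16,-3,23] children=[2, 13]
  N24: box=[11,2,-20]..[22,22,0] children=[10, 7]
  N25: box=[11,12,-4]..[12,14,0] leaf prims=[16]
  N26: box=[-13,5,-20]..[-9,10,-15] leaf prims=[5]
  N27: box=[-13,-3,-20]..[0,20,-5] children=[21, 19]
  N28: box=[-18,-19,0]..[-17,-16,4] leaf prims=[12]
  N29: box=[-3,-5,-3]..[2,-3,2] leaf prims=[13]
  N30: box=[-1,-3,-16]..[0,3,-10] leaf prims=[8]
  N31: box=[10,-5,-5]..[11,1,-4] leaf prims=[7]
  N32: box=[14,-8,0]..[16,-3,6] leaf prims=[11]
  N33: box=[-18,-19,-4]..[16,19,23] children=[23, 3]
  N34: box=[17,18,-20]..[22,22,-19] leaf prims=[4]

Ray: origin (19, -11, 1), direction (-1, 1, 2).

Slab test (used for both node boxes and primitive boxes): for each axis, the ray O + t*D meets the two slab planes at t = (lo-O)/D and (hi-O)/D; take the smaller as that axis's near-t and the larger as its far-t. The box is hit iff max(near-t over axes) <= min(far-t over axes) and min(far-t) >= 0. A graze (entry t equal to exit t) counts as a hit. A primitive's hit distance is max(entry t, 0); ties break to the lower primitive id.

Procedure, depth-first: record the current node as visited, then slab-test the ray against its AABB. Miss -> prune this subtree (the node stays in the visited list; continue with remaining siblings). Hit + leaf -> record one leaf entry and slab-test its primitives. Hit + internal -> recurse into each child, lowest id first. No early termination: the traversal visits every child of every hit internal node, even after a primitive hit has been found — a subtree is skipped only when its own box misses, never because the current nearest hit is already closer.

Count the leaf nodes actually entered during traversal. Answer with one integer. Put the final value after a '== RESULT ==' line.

Walk:
N0 x:[-3,37] y:[-8,33] z:[-21/2,11] -> hit [-3,11], descend [9, 33]
  N9 x:[-3,32] y:[6,33] z:[-21/2,-1/2] -> miss, prune
  N33 x:[3,37] y:[-8,30] z:[-5/2,11] -> hit [3,11], descend [3, 23]
    N3 x:[3,32] y:[7,30] z:[-5/2,9/2] -> miss, prune
    N23 x:[3,37] y:[-8,8] z:[-2,11] -> hit [3,8], descend [2, 13]
      N2 x:[17,37] y:[-8,8] z:[-2,3/2] -> miss, prune
      N13 x:[3,13] y:[3,8] z:[-1/2,11] -> hit [3,8], descend [18, 32]
        N18 x:[7,13] y:[5,7] z:[17/2,11] -> miss, prune
        N32 x:[3,5] y:[3,8] z:[-1/2,5/2] -> miss, prune

Visited [0, 9, 33, 3, 23, 2, 13, 18, 32]. Tests: 9 box, 0 leaf. Nearest: miss.

== RESULT ==
0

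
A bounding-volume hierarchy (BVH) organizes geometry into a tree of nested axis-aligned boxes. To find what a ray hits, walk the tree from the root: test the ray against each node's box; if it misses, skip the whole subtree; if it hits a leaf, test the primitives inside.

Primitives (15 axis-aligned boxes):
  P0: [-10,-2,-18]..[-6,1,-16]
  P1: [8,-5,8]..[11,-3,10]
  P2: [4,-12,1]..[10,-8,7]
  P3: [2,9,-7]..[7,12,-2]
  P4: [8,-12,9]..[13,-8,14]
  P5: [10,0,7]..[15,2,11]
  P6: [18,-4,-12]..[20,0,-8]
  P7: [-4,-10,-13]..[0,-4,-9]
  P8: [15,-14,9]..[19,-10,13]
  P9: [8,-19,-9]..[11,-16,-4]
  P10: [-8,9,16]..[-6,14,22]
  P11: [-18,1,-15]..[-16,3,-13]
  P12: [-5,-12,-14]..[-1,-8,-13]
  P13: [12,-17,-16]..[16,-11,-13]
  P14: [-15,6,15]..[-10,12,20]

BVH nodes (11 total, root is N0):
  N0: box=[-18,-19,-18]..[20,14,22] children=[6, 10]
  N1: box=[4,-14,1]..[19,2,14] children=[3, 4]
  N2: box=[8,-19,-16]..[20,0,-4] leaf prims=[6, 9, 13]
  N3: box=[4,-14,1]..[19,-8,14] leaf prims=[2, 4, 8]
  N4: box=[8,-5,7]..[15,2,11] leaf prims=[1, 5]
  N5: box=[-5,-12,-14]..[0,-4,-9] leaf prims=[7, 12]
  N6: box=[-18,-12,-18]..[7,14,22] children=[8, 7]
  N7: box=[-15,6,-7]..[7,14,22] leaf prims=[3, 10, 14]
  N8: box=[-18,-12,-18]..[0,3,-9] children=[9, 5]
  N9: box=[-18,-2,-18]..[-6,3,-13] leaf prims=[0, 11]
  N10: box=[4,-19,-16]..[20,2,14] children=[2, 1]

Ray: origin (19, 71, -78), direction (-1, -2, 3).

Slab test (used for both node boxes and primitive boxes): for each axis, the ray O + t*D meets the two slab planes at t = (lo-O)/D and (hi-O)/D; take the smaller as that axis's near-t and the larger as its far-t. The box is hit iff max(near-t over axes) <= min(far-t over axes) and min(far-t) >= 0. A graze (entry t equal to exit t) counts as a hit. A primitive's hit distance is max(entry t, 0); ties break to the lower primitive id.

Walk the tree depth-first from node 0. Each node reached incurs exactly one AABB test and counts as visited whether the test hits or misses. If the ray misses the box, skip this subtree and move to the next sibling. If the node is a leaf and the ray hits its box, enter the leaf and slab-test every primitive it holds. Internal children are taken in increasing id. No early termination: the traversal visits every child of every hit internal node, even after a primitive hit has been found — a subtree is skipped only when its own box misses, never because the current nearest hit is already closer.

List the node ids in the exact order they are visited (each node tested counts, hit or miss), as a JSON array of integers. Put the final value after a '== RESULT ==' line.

Walk:
N0 x:[-1,37] y:[57/2,45] z:[20,100/3] -> hit [57/2,100/3], descend [6, 10]
  N6 x:[12,37] y:[57/2,83/2] z:[20,100/3] -> hit [57/2,100/3], descend [7, 8]
    N7 x:[12,34] y:[57/2,65/2] z:[71/3,100/3] -> hit [57/2,65/2] leaf, test {P3(miss), P10(miss), P14@t=31}
    N8 x:[19,37] y:[34,83/2] z:[20,23] -> miss, prune
  N10 x:[-1,15] y:[69/2,45] z:[62/3,92/3] -> miss, prune

order=[0, 6, 7, 8, 10]  |boxes|=5  |leaves|=1  hit=P14

== RESULT ==
[0, 6, 7, 8, 10]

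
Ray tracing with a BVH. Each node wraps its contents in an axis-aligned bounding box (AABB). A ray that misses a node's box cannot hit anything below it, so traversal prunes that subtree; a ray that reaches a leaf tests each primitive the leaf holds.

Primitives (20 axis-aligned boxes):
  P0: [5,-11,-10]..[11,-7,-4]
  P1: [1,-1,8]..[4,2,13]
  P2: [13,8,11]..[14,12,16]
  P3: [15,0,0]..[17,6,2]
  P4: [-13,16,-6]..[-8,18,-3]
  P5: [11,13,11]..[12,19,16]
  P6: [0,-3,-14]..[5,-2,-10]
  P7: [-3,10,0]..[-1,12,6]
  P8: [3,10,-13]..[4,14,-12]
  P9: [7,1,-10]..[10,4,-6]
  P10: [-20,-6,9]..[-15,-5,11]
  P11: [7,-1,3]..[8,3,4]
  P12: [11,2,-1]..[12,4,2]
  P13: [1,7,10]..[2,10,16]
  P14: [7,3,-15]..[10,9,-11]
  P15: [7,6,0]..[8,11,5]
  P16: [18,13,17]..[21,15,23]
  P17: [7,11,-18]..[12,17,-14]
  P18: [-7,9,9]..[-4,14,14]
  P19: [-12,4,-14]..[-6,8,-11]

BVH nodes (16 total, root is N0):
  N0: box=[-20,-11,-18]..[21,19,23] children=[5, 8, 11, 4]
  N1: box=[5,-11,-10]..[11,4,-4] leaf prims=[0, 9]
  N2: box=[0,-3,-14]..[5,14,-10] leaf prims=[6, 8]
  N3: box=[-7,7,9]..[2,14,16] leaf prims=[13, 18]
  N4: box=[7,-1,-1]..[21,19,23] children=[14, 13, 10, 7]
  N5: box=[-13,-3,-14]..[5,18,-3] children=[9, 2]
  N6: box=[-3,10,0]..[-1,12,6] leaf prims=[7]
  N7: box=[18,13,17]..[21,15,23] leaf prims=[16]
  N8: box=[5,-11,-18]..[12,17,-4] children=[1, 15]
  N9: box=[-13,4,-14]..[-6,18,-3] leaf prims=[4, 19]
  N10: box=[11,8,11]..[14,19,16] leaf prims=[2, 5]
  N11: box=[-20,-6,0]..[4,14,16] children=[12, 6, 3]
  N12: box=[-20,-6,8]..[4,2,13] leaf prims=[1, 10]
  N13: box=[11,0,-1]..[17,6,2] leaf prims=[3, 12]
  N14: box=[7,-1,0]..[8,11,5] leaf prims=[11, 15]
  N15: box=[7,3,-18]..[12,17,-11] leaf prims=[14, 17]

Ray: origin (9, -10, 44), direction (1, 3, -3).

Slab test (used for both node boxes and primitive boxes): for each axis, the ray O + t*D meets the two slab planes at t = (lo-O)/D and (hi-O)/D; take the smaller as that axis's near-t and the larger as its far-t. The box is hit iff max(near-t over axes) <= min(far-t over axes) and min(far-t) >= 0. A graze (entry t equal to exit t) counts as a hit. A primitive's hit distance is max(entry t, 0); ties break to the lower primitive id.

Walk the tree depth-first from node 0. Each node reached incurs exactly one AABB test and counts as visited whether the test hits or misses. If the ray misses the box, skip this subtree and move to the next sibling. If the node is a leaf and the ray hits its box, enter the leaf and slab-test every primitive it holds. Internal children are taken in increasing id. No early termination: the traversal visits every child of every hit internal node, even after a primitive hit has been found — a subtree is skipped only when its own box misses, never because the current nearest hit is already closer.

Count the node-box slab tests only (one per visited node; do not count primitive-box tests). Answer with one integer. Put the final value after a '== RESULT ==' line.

Trace the traversal:
N0 x:[-29,12] y:[-1/3,29/3] z:[7,62/3] -> hit [7,29/3], descend [4, 5, 8, 11]
  N4 x:[-2,12] y:[3,29/3] z:[7,15] -> hit [7,29/3], descend [7, 10, 13, 14]
    N7 x:[9,12] y:[23/3,25/3] z:[7,9] -> miss, prune
    N10 x:[2,5] y:[6,29/3] z:[28/3,11] -> miss, prune
    N13 x:[2,8] y:[10/3,16/3] z:[14,15] -> miss, prune
    N14 x:[-2,-1] y:[3,7] z:[13,44/3] -> miss, prune
  N5 x:[-22,-4] y:[7/3,28/3] z:[47/3,58/3] -> miss, prune
  N8 x:[-4,3] y:[-1/3,9] z:[16,62/3] -> miss, prune
  N11 x:[-29,-5] y:[4/3,8] z:[28/3,44/3] -> miss, prune

Visited [0, 4, 7, 10, 13, 14, 5, 8, 11]. Tests: 9 box, 0 leaf. Nearest: miss.

== RESULT ==
9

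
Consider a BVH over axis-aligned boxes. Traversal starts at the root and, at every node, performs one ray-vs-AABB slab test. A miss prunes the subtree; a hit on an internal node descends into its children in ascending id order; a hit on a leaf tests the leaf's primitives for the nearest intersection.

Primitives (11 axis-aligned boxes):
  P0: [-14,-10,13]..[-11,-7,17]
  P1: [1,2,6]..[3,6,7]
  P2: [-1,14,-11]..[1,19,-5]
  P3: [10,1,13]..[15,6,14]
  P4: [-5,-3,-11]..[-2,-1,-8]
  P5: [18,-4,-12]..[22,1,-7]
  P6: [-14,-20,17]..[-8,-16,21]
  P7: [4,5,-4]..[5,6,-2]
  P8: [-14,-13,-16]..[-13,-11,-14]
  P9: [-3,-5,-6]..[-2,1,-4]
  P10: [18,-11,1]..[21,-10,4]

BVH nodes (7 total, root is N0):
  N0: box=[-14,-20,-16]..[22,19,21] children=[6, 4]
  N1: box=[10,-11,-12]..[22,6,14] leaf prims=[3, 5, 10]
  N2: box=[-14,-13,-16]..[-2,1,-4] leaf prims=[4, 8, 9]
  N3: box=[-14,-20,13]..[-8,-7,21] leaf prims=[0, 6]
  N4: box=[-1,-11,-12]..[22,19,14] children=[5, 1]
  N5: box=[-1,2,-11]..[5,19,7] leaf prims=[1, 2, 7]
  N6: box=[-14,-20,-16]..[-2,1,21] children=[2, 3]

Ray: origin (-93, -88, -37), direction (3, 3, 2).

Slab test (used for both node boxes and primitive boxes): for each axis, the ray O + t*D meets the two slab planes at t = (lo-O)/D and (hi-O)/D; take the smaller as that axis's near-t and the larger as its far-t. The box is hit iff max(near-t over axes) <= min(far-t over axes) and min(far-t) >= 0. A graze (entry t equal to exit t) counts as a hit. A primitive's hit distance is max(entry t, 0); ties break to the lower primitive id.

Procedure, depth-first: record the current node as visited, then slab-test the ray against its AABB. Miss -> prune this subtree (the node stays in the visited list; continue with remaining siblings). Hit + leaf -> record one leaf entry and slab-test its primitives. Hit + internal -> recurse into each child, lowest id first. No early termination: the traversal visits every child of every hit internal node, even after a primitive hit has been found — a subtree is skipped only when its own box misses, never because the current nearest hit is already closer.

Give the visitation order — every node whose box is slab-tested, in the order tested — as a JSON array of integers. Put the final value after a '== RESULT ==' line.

Walk:
N0 x:[79/3,115/3] y:[68/3,107/3] z:[21/2,29] -> hit [79/3,29], descend [4, 6]
  N4 x:[92/3,115/3] y:[77/3,107/3] z:[25/2,51/2] -> miss, prune
  N6 x:[79/3,91/3] y:[68/3,89/3] z:[21/2,29] -> hit [79/3,29], descend [2, 3]
    N2 x:[79/3,91/3] y:[25,89/3] z:[21/2,33/2] -> miss, prune
    N3 x:[79/3,85/3] y:[68/3,27] z:[25,29] -> hit [79/3,27] leaf, test {P0@t=79/3, P6(miss)}

order=[0, 4, 6, 2, 3]  |boxes|=5  |leaves|=1  hit=P0

== RESULT ==
[0, 4, 6, 2, 3]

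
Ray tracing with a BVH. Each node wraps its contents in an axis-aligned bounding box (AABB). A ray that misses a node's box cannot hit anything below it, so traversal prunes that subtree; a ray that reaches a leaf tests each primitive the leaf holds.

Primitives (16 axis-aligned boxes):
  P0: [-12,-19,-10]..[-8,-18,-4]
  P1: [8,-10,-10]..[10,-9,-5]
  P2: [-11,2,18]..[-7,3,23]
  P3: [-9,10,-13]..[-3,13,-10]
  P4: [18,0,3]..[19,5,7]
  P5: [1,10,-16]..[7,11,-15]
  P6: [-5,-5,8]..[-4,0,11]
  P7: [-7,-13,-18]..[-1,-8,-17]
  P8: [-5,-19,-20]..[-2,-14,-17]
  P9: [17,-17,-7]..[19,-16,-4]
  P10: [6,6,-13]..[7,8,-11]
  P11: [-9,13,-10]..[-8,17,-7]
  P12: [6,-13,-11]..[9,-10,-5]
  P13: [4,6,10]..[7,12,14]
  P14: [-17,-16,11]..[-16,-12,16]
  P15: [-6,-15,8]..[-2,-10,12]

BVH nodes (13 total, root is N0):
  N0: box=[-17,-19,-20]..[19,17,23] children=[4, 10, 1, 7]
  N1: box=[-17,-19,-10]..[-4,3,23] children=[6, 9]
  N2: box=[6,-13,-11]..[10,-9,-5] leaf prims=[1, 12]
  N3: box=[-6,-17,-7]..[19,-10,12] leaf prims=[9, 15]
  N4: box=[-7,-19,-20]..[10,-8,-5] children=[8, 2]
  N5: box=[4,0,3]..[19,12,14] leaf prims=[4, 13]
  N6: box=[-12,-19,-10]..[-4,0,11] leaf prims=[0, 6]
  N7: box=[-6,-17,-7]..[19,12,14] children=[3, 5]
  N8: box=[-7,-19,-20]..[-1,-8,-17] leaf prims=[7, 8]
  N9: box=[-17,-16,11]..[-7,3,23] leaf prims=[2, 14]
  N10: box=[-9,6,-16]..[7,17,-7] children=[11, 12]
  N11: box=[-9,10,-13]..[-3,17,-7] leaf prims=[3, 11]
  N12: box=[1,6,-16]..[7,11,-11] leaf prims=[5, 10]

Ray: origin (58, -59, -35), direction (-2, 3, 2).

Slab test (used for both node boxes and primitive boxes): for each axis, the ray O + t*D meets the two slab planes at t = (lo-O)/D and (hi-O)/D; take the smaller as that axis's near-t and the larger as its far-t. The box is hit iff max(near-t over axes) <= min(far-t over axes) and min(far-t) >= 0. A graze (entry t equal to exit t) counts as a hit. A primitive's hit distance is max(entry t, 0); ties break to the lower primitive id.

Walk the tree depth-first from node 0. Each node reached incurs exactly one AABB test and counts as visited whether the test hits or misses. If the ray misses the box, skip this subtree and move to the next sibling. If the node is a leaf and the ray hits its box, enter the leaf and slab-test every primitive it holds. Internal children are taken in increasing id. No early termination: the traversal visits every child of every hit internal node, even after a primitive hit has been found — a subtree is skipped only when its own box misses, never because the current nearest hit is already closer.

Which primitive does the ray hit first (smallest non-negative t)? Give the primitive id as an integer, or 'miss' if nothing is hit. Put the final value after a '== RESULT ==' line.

Traverse from the root:
N0 x:[39/2,75/2] y:[40/3,76/3] z:[15/2,29] -> hit [39/2,76/3], descend [1, 4, 7, 10]
  N1 x:[31,75/2] y:[40/3,62/3] z:[25/2,29] -> miss, prune
  N4 x:[24,65/2] y:[40/3,17] z:[15/2,15] -> miss, prune
  N7 x:[39/2,32] y:[14,71/3] z:[14,49/2] -> hit [39/2,71/3], descend [3, 5]
    N3 x:[39/2,32] y:[14,49/3] z:[14,47/2] -> miss, prune
    N5 x:[39/2,27] y:[59/3,71/3] z:[19,49/2] -> hit [59/3,71/3] leaf, test {P4@t=59/3, P13(miss)}
  N10 x:[51/2,67/2] y:[65/3,76/3] z:[19/2,14] -> miss, prune

order=[0, 1, 4, 7, 3, 5, 10]  |boxes|=7  |leaves|=1  hit=P4

== RESULT ==
4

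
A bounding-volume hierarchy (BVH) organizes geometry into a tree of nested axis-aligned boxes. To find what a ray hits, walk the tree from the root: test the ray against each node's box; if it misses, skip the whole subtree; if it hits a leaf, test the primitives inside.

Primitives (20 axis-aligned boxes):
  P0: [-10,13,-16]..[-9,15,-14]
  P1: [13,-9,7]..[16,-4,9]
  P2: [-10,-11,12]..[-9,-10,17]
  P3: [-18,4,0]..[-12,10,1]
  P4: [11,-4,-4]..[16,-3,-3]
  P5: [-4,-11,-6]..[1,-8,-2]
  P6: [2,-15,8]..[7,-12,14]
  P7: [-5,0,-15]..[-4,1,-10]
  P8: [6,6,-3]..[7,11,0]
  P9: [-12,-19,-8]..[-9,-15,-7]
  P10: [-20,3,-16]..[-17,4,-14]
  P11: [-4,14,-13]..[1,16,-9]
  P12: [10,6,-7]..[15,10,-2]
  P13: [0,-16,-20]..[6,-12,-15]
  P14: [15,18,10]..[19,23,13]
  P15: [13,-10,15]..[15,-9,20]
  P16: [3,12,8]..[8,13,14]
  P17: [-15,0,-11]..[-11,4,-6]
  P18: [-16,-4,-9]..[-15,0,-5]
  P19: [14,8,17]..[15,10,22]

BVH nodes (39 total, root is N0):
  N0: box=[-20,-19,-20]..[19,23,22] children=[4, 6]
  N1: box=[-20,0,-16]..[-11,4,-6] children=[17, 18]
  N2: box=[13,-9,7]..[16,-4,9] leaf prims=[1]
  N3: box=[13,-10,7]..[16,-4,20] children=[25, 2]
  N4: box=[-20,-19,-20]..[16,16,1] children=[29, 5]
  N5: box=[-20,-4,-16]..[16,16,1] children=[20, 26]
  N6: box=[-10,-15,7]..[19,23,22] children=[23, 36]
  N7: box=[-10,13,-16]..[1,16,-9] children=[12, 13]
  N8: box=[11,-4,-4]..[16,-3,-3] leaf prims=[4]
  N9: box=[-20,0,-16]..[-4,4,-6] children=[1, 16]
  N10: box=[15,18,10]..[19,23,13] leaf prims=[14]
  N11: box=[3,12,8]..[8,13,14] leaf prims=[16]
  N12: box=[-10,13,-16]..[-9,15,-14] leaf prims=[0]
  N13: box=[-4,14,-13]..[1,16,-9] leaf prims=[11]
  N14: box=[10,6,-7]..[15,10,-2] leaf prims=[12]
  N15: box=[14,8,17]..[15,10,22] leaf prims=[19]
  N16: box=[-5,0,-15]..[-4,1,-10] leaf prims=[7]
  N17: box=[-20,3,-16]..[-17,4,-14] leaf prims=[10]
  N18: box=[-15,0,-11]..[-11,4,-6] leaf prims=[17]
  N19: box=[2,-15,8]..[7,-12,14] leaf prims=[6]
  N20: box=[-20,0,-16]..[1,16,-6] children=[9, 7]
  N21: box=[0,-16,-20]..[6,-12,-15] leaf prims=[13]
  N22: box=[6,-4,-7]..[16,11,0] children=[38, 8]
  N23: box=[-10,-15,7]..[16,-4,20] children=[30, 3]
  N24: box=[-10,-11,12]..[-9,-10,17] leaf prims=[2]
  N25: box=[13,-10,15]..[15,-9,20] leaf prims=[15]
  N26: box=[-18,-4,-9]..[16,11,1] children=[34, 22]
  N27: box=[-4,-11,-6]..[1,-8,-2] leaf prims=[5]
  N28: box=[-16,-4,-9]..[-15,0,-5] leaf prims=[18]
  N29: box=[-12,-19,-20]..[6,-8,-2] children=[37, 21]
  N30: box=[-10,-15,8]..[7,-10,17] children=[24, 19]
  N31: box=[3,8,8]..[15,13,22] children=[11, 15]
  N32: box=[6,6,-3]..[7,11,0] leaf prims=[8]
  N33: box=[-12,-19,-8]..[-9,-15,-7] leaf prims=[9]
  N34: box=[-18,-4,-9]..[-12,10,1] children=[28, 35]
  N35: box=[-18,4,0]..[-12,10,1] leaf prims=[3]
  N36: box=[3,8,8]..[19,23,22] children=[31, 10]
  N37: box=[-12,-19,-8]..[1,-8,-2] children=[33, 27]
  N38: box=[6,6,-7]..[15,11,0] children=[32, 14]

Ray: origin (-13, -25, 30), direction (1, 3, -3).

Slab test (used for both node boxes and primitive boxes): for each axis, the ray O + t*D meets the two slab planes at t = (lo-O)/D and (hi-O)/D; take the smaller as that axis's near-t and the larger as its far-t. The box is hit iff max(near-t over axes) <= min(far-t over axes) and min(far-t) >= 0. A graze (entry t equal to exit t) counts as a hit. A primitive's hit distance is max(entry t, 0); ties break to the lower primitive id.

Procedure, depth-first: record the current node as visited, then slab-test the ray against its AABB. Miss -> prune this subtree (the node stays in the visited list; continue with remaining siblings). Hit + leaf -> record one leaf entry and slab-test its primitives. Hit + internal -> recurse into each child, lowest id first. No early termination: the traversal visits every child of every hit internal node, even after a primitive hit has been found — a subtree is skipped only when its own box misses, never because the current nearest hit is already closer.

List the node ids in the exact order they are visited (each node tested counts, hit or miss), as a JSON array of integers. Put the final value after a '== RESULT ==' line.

Walk:
N0 x:[-7,32] y:[2,16] z:[8/3,50/3] -> hit [8/3,16], descend [4, 6]
  N4 x:[-7,29] y:[2,41/3] z:[29/3,50/3] -> hit [29/3,41/3], descend [5, 29]
    N5 x:[-7,29] y:[7,41/3] z:[29/3,46/3] -> hit [29/3,41/3], descend [20, 26]
      N20 x:[-7,14] y:[25/3,41/3] z:[12,46/3] -> hit [12,41/3], descend [7, 9]
        N7 x:[3,14] y:[38/3,41/3] z:[13,46/3] -> hit [13,41/3], descend [12, 13]
          N12 x:[3,4] y:[38/3,40/3] z:[44/3,46/3] -> miss, prune
          N13 x:[9,14] y:[13,41/3] z:[13,43/3] -> hit [13,41/3] leaf, test {P11@t=13}
        N9 x:[-7,9] y:[25/3,29/3] z:[12,46/3] -> miss, prune
      N26 x:[-5,29] y:[7,12] z:[29/3,13] -> hit [29/3,12], descend [22, 34]
        N22 x:[19,29] y:[7,12] z:[10,37/3] -> miss, prune
        N34 x:[-5,1] y:[7,35/3] z:[29/3,13] -> miss, prune
    N29 x:[1,19] y:[2,17/3] z:[32/3,50/3] -> miss, prune
  N6 x:[3,32] y:[10/3,16] z:[8/3,23/3] -> hit [10/3,23/3], descend [23, 36]
    N23 x:[3,29] y:[10/3,7] z:[10/3,23/3] -> hit [10/3,7], descend [3, 30]
      N3 x:[26,29] y:[5,7] z:[10/3,23/3] -> miss, prune
      N30 x:[3,20] y:[10/3,5] z:[13/3,22/3] -> hit [13/3,5], descend [19, 24]
        N19 x:[15,20] y:[10/3,13/3] z:[16/3,22/3] -> miss, prune
        N24 x:[3,4] y:[14/3,5] z:[13/3,6] -> miss, prune
    N36 x:[16,32] y:[11,16] z:[8/3,22/3] -> miss, prune

Summary -> nodes [0, 4, 5, 20, 7, 12, 13, 9, 26, 22, 34, 29, 6, 23, 3, 30, 19, 24, 36]; box-tests=19; leaf-entries=1; first=P11

== RESULT ==
[0, 4, 5, 20, 7, 12, 13, 9, 26, 22, 34, 29, 6, 23, 3, 30, 19, 24, 36]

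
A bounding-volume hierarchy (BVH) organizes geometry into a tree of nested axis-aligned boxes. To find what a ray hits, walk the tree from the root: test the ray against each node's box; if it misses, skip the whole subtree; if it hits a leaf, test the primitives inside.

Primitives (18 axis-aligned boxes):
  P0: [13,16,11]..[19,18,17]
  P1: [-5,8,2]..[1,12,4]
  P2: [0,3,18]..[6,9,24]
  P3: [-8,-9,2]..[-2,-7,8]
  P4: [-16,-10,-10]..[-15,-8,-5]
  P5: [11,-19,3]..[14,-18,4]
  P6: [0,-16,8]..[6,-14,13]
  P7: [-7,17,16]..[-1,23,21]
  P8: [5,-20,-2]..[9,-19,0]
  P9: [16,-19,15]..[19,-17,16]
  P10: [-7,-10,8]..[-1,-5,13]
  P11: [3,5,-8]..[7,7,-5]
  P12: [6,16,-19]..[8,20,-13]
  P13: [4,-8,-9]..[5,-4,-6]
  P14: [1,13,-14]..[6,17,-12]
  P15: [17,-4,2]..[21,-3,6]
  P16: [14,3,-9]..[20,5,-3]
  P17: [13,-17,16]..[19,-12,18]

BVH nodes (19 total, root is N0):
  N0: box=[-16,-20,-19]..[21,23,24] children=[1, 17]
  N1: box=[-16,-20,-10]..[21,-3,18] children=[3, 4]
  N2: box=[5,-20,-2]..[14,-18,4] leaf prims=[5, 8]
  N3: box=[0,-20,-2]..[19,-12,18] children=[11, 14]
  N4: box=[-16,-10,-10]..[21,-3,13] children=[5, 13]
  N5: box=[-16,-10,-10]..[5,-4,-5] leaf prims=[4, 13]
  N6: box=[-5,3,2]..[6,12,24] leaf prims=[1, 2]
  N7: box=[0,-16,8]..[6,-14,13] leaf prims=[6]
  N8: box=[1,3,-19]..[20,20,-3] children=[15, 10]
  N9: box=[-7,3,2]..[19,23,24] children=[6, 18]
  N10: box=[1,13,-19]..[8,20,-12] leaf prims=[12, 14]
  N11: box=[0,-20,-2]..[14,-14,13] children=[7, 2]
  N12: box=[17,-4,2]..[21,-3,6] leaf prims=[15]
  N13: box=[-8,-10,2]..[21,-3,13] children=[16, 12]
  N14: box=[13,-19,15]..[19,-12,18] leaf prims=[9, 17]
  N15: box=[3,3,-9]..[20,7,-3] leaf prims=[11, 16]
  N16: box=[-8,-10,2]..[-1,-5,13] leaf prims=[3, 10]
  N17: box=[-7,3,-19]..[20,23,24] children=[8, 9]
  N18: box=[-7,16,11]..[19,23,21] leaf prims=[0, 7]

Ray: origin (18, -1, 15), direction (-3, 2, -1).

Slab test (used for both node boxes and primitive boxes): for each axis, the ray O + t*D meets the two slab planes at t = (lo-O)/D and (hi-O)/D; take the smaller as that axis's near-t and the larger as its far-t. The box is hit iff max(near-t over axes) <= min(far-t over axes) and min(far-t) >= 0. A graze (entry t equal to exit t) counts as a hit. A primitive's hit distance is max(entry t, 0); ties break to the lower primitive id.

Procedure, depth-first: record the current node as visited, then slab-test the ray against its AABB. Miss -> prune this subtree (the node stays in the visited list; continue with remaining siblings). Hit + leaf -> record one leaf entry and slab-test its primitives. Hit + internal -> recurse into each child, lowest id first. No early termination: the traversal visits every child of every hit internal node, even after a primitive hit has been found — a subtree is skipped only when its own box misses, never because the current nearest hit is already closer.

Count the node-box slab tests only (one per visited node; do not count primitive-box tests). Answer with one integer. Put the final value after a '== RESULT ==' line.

Trace the traversal:
N0 x:[-1,34/3] y:[-19/2,12] z:[-9,34] -> hit [-1,34/3], descend [1, 17]
  N1 x:[-1,34/3] y:[-19/2,-1] z:[-3,25] -> miss, prune
  N17 x:[-2/3,25/3] y:[2,12] z:[-9,34] -> hit [2,25/3], descend [8, 9]
    N8 x:[-2/3,17/3] y:[2,21/2] z:[18,34] -> miss, prune
    N9 x:[-1/3,25/3] y:[2,12] z:[-9,13] -> hit [2,25/3], descend [6, 18]
      N6 x:[4,23/3] y:[2,13/2] z:[-9,13] -> hit [4,13/2] leaf, test {P1(miss), P2(miss)}
      N18 x:[-1/3,25/3] y:[17/2,12] z:[-6,4] -> miss, prune

Visited [0, 1, 17, 8, 9, 6, 18]. Tests: 7 box, 1 leaf. Nearest: miss.

== RESULT ==
7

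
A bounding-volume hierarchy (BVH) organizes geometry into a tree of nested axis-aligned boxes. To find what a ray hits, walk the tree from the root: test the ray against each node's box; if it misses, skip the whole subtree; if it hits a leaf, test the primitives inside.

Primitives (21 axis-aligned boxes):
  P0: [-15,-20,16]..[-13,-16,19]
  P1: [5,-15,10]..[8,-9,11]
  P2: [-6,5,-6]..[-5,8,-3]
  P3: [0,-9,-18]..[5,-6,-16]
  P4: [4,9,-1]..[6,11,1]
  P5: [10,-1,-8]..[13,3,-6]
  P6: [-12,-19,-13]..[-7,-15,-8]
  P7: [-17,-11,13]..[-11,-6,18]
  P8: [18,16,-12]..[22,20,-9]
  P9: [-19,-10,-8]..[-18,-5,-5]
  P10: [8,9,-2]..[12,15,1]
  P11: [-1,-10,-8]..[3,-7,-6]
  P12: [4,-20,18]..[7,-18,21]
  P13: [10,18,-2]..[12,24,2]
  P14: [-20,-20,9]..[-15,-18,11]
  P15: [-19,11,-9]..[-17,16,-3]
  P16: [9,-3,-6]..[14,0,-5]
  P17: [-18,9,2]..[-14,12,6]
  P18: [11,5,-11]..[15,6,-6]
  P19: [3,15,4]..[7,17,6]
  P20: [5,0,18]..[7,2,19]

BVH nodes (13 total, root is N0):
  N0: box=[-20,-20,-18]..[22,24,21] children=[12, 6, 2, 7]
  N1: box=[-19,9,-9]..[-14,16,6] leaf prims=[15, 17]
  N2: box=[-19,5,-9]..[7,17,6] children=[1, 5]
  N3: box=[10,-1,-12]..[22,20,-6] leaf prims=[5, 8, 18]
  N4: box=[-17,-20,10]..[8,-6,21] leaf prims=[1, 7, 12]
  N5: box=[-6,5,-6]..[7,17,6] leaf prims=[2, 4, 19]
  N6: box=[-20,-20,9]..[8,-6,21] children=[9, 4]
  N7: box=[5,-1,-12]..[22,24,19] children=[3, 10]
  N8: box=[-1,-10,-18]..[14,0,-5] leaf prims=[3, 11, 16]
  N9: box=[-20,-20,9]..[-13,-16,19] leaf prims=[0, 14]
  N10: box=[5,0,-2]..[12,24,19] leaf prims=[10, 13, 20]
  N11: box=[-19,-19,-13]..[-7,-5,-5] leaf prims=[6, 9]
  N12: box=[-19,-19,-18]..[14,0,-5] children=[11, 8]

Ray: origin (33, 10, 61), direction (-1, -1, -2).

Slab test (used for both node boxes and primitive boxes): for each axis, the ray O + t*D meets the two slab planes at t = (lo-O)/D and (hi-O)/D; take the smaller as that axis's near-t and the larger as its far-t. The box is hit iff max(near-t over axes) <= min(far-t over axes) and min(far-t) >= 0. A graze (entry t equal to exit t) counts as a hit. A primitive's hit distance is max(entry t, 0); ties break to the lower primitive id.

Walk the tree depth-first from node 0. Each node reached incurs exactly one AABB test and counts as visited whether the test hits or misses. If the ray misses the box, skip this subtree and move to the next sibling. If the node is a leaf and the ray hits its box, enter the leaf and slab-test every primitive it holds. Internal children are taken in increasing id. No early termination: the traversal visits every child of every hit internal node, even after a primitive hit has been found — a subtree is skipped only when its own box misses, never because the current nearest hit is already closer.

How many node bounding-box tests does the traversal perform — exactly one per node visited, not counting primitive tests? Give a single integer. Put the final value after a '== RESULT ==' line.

Walk:
N0 x:[11,53] y:[-14,30] z:[20,79/2] -> hit [20,30], descend [2, 6, 7, 12]
  N2 x:[26,52] y:[-7,5] z:[55/2,35] -> miss, prune
  N6 x:[25,53] y:[16,30] z:[20,26] -> hit [25,26], descend [4, 9]
    N4 x:[25,50] y:[16,30] z:[20,51/2] -> hit [25,51/2] leaf, test {P1@t=25, P7(miss), P12(miss)}
    N9 x:[46,53] y:[26,30] z:[21,26] -> miss, prune
  N7 x:[11,28] y:[-14,11] z:[21,73/2] -> miss, prune
  N12 x:[19,52] y:[10,29] z:[33,79/2] -> miss, prune

Summary -> nodes [0, 2, 6, 4, 9, 7, 12]; box-tests=7; leaf-entries=1; first=P1

== RESULT ==
7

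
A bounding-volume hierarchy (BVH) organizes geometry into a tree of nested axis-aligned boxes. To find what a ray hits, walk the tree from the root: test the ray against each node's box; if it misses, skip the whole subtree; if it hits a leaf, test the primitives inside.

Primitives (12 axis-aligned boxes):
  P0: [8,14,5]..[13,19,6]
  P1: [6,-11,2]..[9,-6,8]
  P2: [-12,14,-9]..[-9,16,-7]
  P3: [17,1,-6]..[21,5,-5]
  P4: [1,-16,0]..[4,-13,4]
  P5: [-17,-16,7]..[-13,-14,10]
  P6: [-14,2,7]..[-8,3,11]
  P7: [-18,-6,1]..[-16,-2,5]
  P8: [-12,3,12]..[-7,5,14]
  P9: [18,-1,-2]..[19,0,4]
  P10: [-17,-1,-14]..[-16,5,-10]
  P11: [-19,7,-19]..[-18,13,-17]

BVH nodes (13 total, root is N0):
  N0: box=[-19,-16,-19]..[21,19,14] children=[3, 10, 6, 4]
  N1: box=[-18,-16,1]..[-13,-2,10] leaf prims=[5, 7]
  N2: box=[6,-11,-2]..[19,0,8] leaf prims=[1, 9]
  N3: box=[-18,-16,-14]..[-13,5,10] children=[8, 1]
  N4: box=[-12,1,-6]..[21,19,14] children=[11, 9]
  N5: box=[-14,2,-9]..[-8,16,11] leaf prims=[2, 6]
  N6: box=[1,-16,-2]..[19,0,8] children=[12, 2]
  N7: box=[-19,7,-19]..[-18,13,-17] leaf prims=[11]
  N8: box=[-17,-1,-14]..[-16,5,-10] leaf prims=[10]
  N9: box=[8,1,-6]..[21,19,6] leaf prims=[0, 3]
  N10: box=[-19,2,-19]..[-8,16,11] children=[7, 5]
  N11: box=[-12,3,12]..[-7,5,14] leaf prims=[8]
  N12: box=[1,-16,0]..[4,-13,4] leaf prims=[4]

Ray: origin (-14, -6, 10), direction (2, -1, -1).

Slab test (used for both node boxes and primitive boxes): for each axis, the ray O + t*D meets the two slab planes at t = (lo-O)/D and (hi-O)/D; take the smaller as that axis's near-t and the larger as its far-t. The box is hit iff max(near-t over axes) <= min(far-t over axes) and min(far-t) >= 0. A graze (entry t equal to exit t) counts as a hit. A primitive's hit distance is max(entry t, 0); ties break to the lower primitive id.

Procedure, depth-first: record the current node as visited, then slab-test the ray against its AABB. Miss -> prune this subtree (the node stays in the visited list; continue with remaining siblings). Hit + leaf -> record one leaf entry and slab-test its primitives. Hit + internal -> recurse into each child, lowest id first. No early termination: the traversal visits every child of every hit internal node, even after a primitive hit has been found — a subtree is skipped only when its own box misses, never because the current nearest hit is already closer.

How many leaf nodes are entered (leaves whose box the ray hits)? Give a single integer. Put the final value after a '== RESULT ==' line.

Traverse from the root:
N0 x:[-5/2,35/2] y:[-25,10] z:[-4,29] -> hit [-5/2,10], descend [3, 4, 6, 10]
  N3 x:[-2,1/2] y:[-11,10] z:[0,24] -> hit [0,1/2], descend [1, 8]
    N1 x:[-2,1/2] y:[-4,10] z:[0,9] -> hit [0,1/2] leaf, test {P5(miss), P7(miss)}
    N8 x:[-3/2,-1] y:[-11,-5] z:[20,24] -> miss, prune
  N4 x:[1,35/2] y:[-25,-7] z:[-4,16] -> miss, prune
  N6 x:[15/2,33/2] y:[-6,10] z:[2,12] -> hit [15/2,10], descend [2, 12]
    N2 x:[10,33/2] y:[-6,5] z:[2,12] -> miss, prune
    N12 x:[15/2,9] y:[7,10] z:[6,10] -> hit [15/2,9] leaf, test {P4@t=15/2}
  N10 x:[-5/2,3] y:[-22,-8] z:[-1,29] -> miss, prune

Visited [0, 3, 1, 8, 4, 6, 2, 12, 10]. Tests: 9 box, 2 leaf. Nearest: P4.

== RESULT ==
2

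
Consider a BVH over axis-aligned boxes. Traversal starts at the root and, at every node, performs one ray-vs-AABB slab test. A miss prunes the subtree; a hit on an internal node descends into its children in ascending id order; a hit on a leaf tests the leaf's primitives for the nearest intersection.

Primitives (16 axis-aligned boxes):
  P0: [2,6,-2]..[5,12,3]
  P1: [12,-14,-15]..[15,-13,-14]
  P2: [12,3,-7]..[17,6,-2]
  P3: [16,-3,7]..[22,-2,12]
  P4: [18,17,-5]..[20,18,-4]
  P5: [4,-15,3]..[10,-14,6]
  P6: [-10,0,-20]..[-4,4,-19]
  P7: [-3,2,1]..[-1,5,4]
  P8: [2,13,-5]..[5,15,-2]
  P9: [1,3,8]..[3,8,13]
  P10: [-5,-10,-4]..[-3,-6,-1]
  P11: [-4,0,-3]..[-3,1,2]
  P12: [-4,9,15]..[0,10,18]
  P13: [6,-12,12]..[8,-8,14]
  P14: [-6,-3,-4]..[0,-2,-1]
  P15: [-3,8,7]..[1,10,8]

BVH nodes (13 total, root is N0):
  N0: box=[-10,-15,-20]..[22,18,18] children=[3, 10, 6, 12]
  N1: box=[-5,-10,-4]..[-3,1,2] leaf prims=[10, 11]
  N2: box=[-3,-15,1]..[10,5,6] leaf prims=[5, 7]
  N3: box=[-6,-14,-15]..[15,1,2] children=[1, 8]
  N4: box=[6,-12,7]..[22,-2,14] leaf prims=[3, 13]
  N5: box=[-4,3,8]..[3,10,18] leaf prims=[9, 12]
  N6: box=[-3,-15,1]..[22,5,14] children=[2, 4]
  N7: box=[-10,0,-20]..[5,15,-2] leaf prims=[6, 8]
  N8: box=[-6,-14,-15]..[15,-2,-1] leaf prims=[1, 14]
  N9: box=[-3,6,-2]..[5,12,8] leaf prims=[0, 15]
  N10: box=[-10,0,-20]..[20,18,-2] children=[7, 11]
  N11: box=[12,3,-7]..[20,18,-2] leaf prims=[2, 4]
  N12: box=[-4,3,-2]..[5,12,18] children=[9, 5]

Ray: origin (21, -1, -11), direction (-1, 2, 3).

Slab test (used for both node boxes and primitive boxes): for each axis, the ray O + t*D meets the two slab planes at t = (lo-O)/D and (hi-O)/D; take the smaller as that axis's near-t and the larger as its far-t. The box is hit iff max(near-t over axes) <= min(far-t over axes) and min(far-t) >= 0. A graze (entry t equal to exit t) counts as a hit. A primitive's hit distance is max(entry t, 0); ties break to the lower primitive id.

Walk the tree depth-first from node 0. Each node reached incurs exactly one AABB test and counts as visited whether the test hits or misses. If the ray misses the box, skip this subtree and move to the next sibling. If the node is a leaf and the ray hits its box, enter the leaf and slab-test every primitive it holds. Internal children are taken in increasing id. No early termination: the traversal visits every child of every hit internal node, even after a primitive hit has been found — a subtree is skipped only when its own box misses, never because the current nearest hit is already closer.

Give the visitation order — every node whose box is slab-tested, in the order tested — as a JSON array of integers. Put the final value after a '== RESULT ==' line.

Trace the traversal:
N0 x:[-1,31] y:[-7,19/2] z:[-3,29/3] -> hit [-1,19/2], descend [3, 6, 10, 12]
  N3 x:[6,27] y:[-13/2,1] z:[-4/3,13/3] -> miss, prune
  N6 x:[-1,24] y:[-7,3] z:[4,25/3] -> miss, prune
  N10 x:[1,31] y:[1/2,19/2] z:[-3,3] -> hit [1,3], descend [7, 11]
    N7 x:[16,31] y:[1/2,8] z:[-3,3] -> miss, prune
    N11 x:[1,9] y:[2,19/2] z:[4/3,3] -> hit [2,3] leaf, test {P2(miss), P4(miss)}
  N12 x:[16,25] y:[2,13/2] z:[3,29/3] -> miss, prune

7 AABB tests over nodes [0, 3, 6, 10, 7, 11, 12]; 1 leaf entered; closest miss.

== RESULT ==
[0, 3, 6, 10, 7, 11, 12]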